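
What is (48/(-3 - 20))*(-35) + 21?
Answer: 2163/23 ≈ 94.043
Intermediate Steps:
(48/(-3 - 20))*(-35) + 21 = (48/(-23))*(-35) + 21 = (48*(-1/23))*(-35) + 21 = -48/23*(-35) + 21 = 1680/23 + 21 = 2163/23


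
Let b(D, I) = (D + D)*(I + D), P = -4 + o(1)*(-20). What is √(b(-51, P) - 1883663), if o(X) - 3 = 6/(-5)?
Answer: I*√1874381 ≈ 1369.1*I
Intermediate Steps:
o(X) = 9/5 (o(X) = 3 + 6/(-5) = 3 + 6*(-⅕) = 3 - 6/5 = 9/5)
P = -40 (P = -4 + (9/5)*(-20) = -4 - 36 = -40)
b(D, I) = 2*D*(D + I) (b(D, I) = (2*D)*(D + I) = 2*D*(D + I))
√(b(-51, P) - 1883663) = √(2*(-51)*(-51 - 40) - 1883663) = √(2*(-51)*(-91) - 1883663) = √(9282 - 1883663) = √(-1874381) = I*√1874381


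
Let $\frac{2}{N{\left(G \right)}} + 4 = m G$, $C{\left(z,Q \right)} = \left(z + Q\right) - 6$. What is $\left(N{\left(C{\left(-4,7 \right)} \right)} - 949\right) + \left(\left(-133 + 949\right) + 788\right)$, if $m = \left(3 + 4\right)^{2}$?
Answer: $\frac{98903}{151} \approx 654.99$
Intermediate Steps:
$m = 49$ ($m = 7^{2} = 49$)
$C{\left(z,Q \right)} = -6 + Q + z$ ($C{\left(z,Q \right)} = \left(Q + z\right) - 6 = -6 + Q + z$)
$N{\left(G \right)} = \frac{2}{-4 + 49 G}$
$\left(N{\left(C{\left(-4,7 \right)} \right)} - 949\right) + \left(\left(-133 + 949\right) + 788\right) = \left(\frac{2}{-4 + 49 \left(-6 + 7 - 4\right)} - 949\right) + \left(\left(-133 + 949\right) + 788\right) = \left(\frac{2}{-4 + 49 \left(-3\right)} - 949\right) + \left(816 + 788\right) = \left(\frac{2}{-4 - 147} - 949\right) + 1604 = \left(\frac{2}{-151} - 949\right) + 1604 = \left(2 \left(- \frac{1}{151}\right) - 949\right) + 1604 = \left(- \frac{2}{151} - 949\right) + 1604 = - \frac{143301}{151} + 1604 = \frac{98903}{151}$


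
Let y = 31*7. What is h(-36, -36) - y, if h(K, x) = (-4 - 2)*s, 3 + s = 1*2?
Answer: -211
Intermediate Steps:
s = -1 (s = -3 + 1*2 = -3 + 2 = -1)
h(K, x) = 6 (h(K, x) = (-4 - 2)*(-1) = -6*(-1) = 6)
y = 217
h(-36, -36) - y = 6 - 1*217 = 6 - 217 = -211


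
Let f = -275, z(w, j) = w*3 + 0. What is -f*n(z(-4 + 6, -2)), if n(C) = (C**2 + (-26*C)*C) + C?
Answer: -245850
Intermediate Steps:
z(w, j) = 3*w (z(w, j) = 3*w + 0 = 3*w)
n(C) = C - 25*C**2 (n(C) = (C**2 - 26*C**2) + C = -25*C**2 + C = C - 25*C**2)
-f*n(z(-4 + 6, -2)) = -(-275)*(3*(-4 + 6))*(1 - 75*(-4 + 6)) = -(-275)*(3*2)*(1 - 75*2) = -(-275)*6*(1 - 25*6) = -(-275)*6*(1 - 150) = -(-275)*6*(-149) = -(-275)*(-894) = -1*245850 = -245850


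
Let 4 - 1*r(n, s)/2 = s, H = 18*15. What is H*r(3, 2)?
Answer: 1080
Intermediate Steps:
H = 270
r(n, s) = 8 - 2*s
H*r(3, 2) = 270*(8 - 2*2) = 270*(8 - 4) = 270*4 = 1080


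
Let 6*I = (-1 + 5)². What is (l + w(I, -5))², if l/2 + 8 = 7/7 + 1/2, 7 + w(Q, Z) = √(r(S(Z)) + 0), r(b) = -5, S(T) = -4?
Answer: (20 - I*√5)² ≈ 395.0 - 89.443*I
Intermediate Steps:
I = 8/3 (I = (-1 + 5)²/6 = (⅙)*4² = (⅙)*16 = 8/3 ≈ 2.6667)
w(Q, Z) = -7 + I*√5 (w(Q, Z) = -7 + √(-5 + 0) = -7 + √(-5) = -7 + I*√5)
l = -13 (l = -16 + 2*(7/7 + 1/2) = -16 + 2*(7*(⅐) + 1*(½)) = -16 + 2*(1 + ½) = -16 + 2*(3/2) = -16 + 3 = -13)
(l + w(I, -5))² = (-13 + (-7 + I*√5))² = (-20 + I*√5)²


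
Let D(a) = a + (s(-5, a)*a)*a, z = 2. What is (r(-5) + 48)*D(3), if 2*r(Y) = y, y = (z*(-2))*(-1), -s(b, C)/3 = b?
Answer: 6900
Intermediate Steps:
s(b, C) = -3*b
y = 4 (y = (2*(-2))*(-1) = -4*(-1) = 4)
D(a) = a + 15*a**2 (D(a) = a + ((-3*(-5))*a)*a = a + (15*a)*a = a + 15*a**2)
r(Y) = 2 (r(Y) = (1/2)*4 = 2)
(r(-5) + 48)*D(3) = (2 + 48)*(3*(1 + 15*3)) = 50*(3*(1 + 45)) = 50*(3*46) = 50*138 = 6900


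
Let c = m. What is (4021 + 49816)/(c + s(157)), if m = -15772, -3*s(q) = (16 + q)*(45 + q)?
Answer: -161511/82262 ≈ -1.9634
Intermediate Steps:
s(q) = -(16 + q)*(45 + q)/3
c = -15772
(4021 + 49816)/(c + s(157)) = (4021 + 49816)/(-15772 + (-240 - 61/3*157 - 1/3*157**2)) = 53837/(-15772 + (-240 - 9577/3 - 1/3*24649)) = 53837/(-15772 + (-240 - 9577/3 - 24649/3)) = 53837/(-15772 - 34946/3) = 53837/(-82262/3) = 53837*(-3/82262) = -161511/82262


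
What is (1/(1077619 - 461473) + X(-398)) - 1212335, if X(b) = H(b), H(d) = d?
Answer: -747220587017/616146 ≈ -1.2127e+6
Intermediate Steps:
X(b) = b
(1/(1077619 - 461473) + X(-398)) - 1212335 = (1/(1077619 - 461473) - 398) - 1212335 = (1/616146 - 398) - 1212335 = -245226107/616146 - 1212335 = -747220587017/616146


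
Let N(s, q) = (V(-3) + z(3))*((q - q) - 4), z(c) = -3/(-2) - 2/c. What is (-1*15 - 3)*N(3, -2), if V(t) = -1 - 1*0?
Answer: -12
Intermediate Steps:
V(t) = -1 (V(t) = -1 + 0 = -1)
z(c) = 3/2 - 2/c (z(c) = -3*(-½) - 2/c = 3/2 - 2/c)
N(s, q) = ⅔ (N(s, q) = (-1 + (3/2 - 2/3))*((q - q) - 4) = (-1 + (3/2 - 2*⅓))*(0 - 4) = (-1 + (3/2 - ⅔))*(-4) = (-1 + ⅚)*(-4) = -⅙*(-4) = ⅔)
(-1*15 - 3)*N(3, -2) = (-1*15 - 3)*(⅔) = (-15 - 3)*(⅔) = -18*⅔ = -12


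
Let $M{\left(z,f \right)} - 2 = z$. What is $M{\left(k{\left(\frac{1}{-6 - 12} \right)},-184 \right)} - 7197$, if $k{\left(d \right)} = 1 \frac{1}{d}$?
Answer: $-7213$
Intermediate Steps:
$k{\left(d \right)} = \frac{1}{d}$
$M{\left(z,f \right)} = 2 + z$
$M{\left(k{\left(\frac{1}{-6 - 12} \right)},-184 \right)} - 7197 = \left(2 + \frac{1}{\frac{1}{-6 - 12}}\right) - 7197 = \left(2 + \frac{1}{\frac{1}{-18}}\right) - 7197 = \left(2 + \frac{1}{- \frac{1}{18}}\right) - 7197 = \left(2 - 18\right) - 7197 = -16 - 7197 = -7213$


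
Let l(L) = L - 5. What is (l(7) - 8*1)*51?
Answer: -306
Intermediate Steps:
l(L) = -5 + L
(l(7) - 8*1)*51 = ((-5 + 7) - 8*1)*51 = (2 - 8)*51 = -6*51 = -306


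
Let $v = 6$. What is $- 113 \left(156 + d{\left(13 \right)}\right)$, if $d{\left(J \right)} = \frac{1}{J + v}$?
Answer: $- \frac{335045}{19} \approx -17634.0$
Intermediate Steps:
$d{\left(J \right)} = \frac{1}{6 + J}$ ($d{\left(J \right)} = \frac{1}{J + 6} = \frac{1}{6 + J}$)
$- 113 \left(156 + d{\left(13 \right)}\right) = - 113 \left(156 + \frac{1}{6 + 13}\right) = - 113 \left(156 + \frac{1}{19}\right) = \left(-113\right) \frac{2965}{19} = - \frac{335045}{19}$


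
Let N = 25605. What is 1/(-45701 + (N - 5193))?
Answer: -1/25289 ≈ -3.9543e-5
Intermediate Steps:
1/(-45701 + (N - 5193)) = 1/(-45701 + (25605 - 5193)) = 1/(-45701 + 20412) = 1/(-25289) = -1/25289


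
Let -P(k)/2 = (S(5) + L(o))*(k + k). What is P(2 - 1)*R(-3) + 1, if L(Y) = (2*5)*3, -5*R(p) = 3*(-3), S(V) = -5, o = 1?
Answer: -179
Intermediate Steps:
R(p) = 9/5 (R(p) = -3*(-3)/5 = -1/5*(-9) = 9/5)
L(Y) = 30 (L(Y) = 10*3 = 30)
P(k) = -100*k (P(k) = -2*(-5 + 30)*(k + k) = -50*2*k = -100*k)
P(2 - 1)*R(-3) + 1 = -100*(2 - 1)*(9/5) + 1 = -100*1*(9/5) + 1 = -100*9/5 + 1 = -180 + 1 = -179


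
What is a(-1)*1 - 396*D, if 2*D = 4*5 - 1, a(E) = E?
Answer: -3763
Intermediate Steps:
D = 19/2 (D = (4*5 - 1)/2 = (20 - 1)/2 = (1/2)*19 = 19/2 ≈ 9.5000)
a(-1)*1 - 396*D = -1*1 - 396*19/2 = -1 - 3762 = -3763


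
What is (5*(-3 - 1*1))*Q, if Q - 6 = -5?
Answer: -20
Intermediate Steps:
Q = 1 (Q = 6 - 5 = 1)
(5*(-3 - 1*1))*Q = (5*(-3 - 1*1))*1 = (5*(-3 - 1))*1 = (5*(-4))*1 = -20*1 = -20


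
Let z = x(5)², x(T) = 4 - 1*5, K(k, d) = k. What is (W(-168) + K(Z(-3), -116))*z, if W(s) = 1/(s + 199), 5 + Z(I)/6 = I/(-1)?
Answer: -371/31 ≈ -11.968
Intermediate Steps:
Z(I) = -30 - 6*I (Z(I) = -30 + 6*(I/(-1)) = -30 + 6*(I*(-1)) = -30 + 6*(-I) = -30 - 6*I)
x(T) = -1 (x(T) = 4 - 5 = -1)
W(s) = 1/(199 + s)
z = 1 (z = (-1)² = 1)
(W(-168) + K(Z(-3), -116))*z = (1/(199 - 168) + (-30 - 6*(-3)))*1 = (1/31 + (-30 + 18))*1 = (1/31 - 12)*1 = -371/31*1 = -371/31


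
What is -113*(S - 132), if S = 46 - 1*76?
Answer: 18306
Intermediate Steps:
S = -30 (S = 46 - 76 = -30)
-113*(S - 132) = -113*(-30 - 132) = -113*(-162) = 18306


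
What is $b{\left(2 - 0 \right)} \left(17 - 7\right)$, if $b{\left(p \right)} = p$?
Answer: $20$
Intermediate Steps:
$b{\left(2 - 0 \right)} \left(17 - 7\right) = \left(2 - 0\right) \left(17 - 7\right) = \left(2 + 0\right) 10 = 2 \cdot 10 = 20$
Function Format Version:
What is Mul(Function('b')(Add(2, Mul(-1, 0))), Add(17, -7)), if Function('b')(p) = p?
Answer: 20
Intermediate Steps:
Mul(Function('b')(Add(2, Mul(-1, 0))), Add(17, -7)) = Mul(Add(2, Mul(-1, 0)), Add(17, -7)) = Mul(Add(2, 0), 10) = Mul(2, 10) = 20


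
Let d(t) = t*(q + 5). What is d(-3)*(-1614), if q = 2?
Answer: 33894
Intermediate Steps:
d(t) = 7*t (d(t) = t*(2 + 5) = t*7 = 7*t)
d(-3)*(-1614) = (7*(-3))*(-1614) = -21*(-1614) = 33894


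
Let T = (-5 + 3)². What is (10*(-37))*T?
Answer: -1480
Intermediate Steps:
T = 4 (T = (-2)² = 4)
(10*(-37))*T = (10*(-37))*4 = -370*4 = -1480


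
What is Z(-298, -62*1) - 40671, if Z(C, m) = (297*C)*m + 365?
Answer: 5447066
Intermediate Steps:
Z(C, m) = 365 + 297*C*m (Z(C, m) = 297*C*m + 365 = 365 + 297*C*m)
Z(-298, -62*1) - 40671 = (365 + 297*(-298)*(-62*1)) - 40671 = (365 + 297*(-298)*(-62)) - 40671 = (365 + 5487372) - 40671 = 5487737 - 40671 = 5447066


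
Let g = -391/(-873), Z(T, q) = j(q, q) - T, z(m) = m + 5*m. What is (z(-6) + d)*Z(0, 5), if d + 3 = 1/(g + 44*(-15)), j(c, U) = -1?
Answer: 22456644/575789 ≈ 39.002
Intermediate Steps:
z(m) = 6*m
Z(T, q) = -1 - T
g = 391/873 (g = -391*(-1/873) = 391/873 ≈ 0.44788)
d = -1728240/575789 (d = -3 + 1/(391/873 + 44*(-15)) = -3 + 1/(391/873 - 660) = -3 + 1/(-575789/873) = -3 - 873/575789 = -1728240/575789 ≈ -3.0015)
(z(-6) + d)*Z(0, 5) = (6*(-6) - 1728240/575789)*(-1 - 1*0) = (-36 - 1728240/575789)*(-1 + 0) = -22456644/575789*(-1) = 22456644/575789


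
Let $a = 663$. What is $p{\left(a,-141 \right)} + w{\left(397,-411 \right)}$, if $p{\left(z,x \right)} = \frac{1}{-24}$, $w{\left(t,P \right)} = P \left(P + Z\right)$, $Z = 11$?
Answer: $\frac{3945599}{24} \approx 1.644 \cdot 10^{5}$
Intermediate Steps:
$w{\left(t,P \right)} = P \left(11 + P\right)$ ($w{\left(t,P \right)} = P \left(P + 11\right) = P \left(11 + P\right)$)
$p{\left(z,x \right)} = - \frac{1}{24}$
$p{\left(a,-141 \right)} + w{\left(397,-411 \right)} = - \frac{1}{24} - 411 \left(11 - 411\right) = - \frac{1}{24} - -164400 = - \frac{1}{24} + 164400 = \frac{3945599}{24}$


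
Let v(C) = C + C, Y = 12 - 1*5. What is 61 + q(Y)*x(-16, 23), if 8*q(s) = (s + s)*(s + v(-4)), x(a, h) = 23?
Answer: 83/4 ≈ 20.750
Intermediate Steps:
Y = 7 (Y = 12 - 5 = 7)
v(C) = 2*C
q(s) = s*(-8 + s)/4 (q(s) = ((s + s)*(s + 2*(-4)))/8 = ((2*s)*(s - 8))/8 = ((2*s)*(-8 + s))/8 = (2*s*(-8 + s))/8 = s*(-8 + s)/4)
61 + q(Y)*x(-16, 23) = 61 + ((¼)*7*(-8 + 7))*23 = 61 + ((¼)*7*(-1))*23 = 61 - 7/4*23 = 61 - 161/4 = 83/4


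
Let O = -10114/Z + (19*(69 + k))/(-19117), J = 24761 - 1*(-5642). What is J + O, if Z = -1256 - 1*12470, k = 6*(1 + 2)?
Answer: 3988958048443/131199971 ≈ 30404.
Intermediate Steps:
k = 18 (k = 6*3 = 18)
Z = -13726 (Z = -1256 - 12470 = -13726)
J = 30403 (J = 24761 + 5642 = 30403)
O = 85330130/131199971 (O = -10114/(-13726) + (19*(69 + 18))/(-19117) = -10114*(-1/13726) + (19*87)*(-1/19117) = 5057/6863 + 1653*(-1/19117) = 5057/6863 - 1653/19117 = 85330130/131199971 ≈ 0.65038)
J + O = 30403 + 85330130/131199971 = 3988958048443/131199971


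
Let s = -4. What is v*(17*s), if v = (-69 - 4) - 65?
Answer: 9384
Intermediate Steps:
v = -138 (v = -73 - 65 = -138)
v*(17*s) = -2346*(-4) = -138*(-68) = 9384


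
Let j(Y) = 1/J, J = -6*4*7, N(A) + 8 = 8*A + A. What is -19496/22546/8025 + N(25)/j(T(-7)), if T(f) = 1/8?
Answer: -3298022125948/90465825 ≈ -36456.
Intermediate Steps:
T(f) = ⅛
N(A) = -8 + 9*A (N(A) = -8 + (8*A + A) = -8 + 9*A)
J = -168 (J = -24*7 = -168)
j(Y) = -1/168 (j(Y) = 1/(-168) = -1/168)
-19496/22546/8025 + N(25)/j(T(-7)) = -19496/22546/8025 + (-8 + 9*25)/(-1/168) = -19496*1/22546*(1/8025) + (-8 + 225)*(-168) = -9748/11273*1/8025 + 217*(-168) = -9748/90465825 - 36456 = -3298022125948/90465825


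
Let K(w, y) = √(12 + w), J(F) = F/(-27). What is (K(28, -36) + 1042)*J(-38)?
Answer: 39596/27 + 76*√10/27 ≈ 1475.4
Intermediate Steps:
J(F) = -F/27 (J(F) = F*(-1/27) = -F/27)
(K(28, -36) + 1042)*J(-38) = (√(12 + 28) + 1042)*(-1/27*(-38)) = (√40 + 1042)*(38/27) = (2*√10 + 1042)*(38/27) = (1042 + 2*√10)*(38/27) = 39596/27 + 76*√10/27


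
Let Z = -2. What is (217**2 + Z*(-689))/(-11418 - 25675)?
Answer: -48467/37093 ≈ -1.3066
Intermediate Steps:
(217**2 + Z*(-689))/(-11418 - 25675) = (217**2 - 2*(-689))/(-11418 - 25675) = (47089 + 1378)/(-37093) = 48467*(-1/37093) = -48467/37093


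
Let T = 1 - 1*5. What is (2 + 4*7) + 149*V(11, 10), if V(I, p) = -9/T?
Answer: 1461/4 ≈ 365.25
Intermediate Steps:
T = -4 (T = 1 - 5 = -4)
V(I, p) = 9/4 (V(I, p) = -9/(-4) = -9*(-¼) = 9/4)
(2 + 4*7) + 149*V(11, 10) = (2 + 4*7) + 149*(9/4) = (2 + 28) + 1341/4 = 30 + 1341/4 = 1461/4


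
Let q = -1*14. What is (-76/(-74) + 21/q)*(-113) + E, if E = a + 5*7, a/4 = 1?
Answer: 6841/74 ≈ 92.446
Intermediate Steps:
q = -14
a = 4 (a = 4*1 = 4)
E = 39 (E = 4 + 5*7 = 4 + 35 = 39)
(-76/(-74) + 21/q)*(-113) + E = (-76/(-74) + 21/(-14))*(-113) + 39 = (-76*(-1/74) + 21*(-1/14))*(-113) + 39 = (38/37 - 3/2)*(-113) + 39 = -35/74*(-113) + 39 = 3955/74 + 39 = 6841/74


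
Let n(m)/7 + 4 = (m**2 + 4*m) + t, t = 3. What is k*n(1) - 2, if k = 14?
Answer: 390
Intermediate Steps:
n(m) = -7 + 7*m**2 + 28*m (n(m) = -28 + 7*((m**2 + 4*m) + 3) = -28 + 7*(3 + m**2 + 4*m) = -28 + (21 + 7*m**2 + 28*m) = -7 + 7*m**2 + 28*m)
k*n(1) - 2 = 14*(-7 + 7*1**2 + 28*1) - 2 = 14*(-7 + 7*1 + 28) - 2 = 14*(-7 + 7 + 28) - 2 = 14*28 - 2 = 392 - 2 = 390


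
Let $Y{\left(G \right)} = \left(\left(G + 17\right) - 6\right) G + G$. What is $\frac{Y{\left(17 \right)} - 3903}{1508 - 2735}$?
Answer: $\frac{3410}{1227} \approx 2.7791$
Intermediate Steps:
$Y{\left(G \right)} = G + G \left(11 + G\right)$ ($Y{\left(G \right)} = \left(\left(17 + G\right) - 6\right) G + G = \left(11 + G\right) G + G = G \left(11 + G\right) + G = G + G \left(11 + G\right)$)
$\frac{Y{\left(17 \right)} - 3903}{1508 - 2735} = \frac{17 \left(12 + 17\right) - 3903}{1508 - 2735} = \frac{17 \cdot 29 - 3903}{-1227} = \left(493 - 3903\right) \left(- \frac{1}{1227}\right) = \left(-3410\right) \left(- \frac{1}{1227}\right) = \frac{3410}{1227}$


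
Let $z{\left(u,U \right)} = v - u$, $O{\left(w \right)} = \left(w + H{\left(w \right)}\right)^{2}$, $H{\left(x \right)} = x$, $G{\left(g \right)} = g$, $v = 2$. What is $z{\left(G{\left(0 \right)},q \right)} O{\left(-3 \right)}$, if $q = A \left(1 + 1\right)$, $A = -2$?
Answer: $72$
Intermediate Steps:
$q = -4$ ($q = - 2 \left(1 + 1\right) = \left(-2\right) 2 = -4$)
$O{\left(w \right)} = 4 w^{2}$ ($O{\left(w \right)} = \left(w + w\right)^{2} = \left(2 w\right)^{2} = 4 w^{2}$)
$z{\left(u,U \right)} = 2 - u$
$z{\left(G{\left(0 \right)},q \right)} O{\left(-3 \right)} = \left(2 - 0\right) 4 \left(-3\right)^{2} = \left(2 + 0\right) 4 \cdot 9 = 2 \cdot 36 = 72$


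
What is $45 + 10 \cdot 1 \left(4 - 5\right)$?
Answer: $35$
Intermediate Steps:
$45 + 10 \cdot 1 \left(4 - 5\right) = 45 + 10 \cdot 1 \left(-1\right) = 45 + 10 \left(-1\right) = 45 - 10 = 35$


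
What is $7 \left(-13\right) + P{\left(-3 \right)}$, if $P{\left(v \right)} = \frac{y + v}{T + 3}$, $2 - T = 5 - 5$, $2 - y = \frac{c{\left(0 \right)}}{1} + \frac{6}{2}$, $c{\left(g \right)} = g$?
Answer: $- \frac{459}{5} \approx -91.8$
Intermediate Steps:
$y = -1$ ($y = 2 - \left(\frac{0}{1} + \frac{6}{2}\right) = 2 - \left(0 \cdot 1 + 6 \cdot \frac{1}{2}\right) = 2 - \left(0 + 3\right) = 2 - 3 = -1$)
$T = 2$ ($T = 2 - \left(5 - 5\right) = 2 - 0 = 2 + 0 = 2$)
$P{\left(v \right)} = - \frac{1}{5} + \frac{v}{5}$ ($P{\left(v \right)} = \frac{-1 + v}{2 + 3} = \frac{-1 + v}{5} = \left(-1 + v\right) \frac{1}{5} = - \frac{1}{5} + \frac{v}{5}$)
$7 \left(-13\right) + P{\left(-3 \right)} = 7 \left(-13\right) + \left(- \frac{1}{5} + \frac{1}{5} \left(-3\right)\right) = -91 - \frac{4}{5} = - \frac{459}{5}$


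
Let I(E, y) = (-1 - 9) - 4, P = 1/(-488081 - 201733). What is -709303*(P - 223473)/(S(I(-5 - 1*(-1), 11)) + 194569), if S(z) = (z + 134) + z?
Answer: 109342464957925969/134289540450 ≈ 8.1423e+5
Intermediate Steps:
P = -1/689814 (P = 1/(-689814) = -1/689814 ≈ -1.4497e-6)
I(E, y) = -14 (I(E, y) = -10 - 4 = -14)
S(z) = 134 + 2*z (S(z) = (134 + z) + z = 134 + 2*z)
-709303*(P - 223473)/(S(I(-5 - 1*(-1), 11)) + 194569) = -709303*(-1/689814 - 223473)/((134 + 2*(-14)) + 194569) = -709303*(-154154804023/(689814*((134 - 28) + 194569))) = -709303*(-154154804023/(689814*(106 + 194569))) = -709303/(194675*(-689814/154154804023)) = -709303/(-134289540450/154154804023) = -709303*(-154154804023/134289540450) = 109342464957925969/134289540450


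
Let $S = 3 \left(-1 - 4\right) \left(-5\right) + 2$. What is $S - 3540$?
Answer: $-3463$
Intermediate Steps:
$S = 77$ ($S = 3 \left(-5\right) \left(-5\right) + 2 = \left(-15\right) \left(-5\right) + 2 = 75 + 2 = 77$)
$S - 3540 = 77 - 3540 = -3463$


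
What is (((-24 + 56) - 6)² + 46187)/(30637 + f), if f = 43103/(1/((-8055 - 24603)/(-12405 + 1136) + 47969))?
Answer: 528099147/23301625283210 ≈ 2.2664e-5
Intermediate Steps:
f = 23301280034857/11269 (f = 43103/(1/(-32658/(-11269) + 47969)) = 43103/(1/(-32658*(-1/11269) + 47969)) = 43103/(1/(32658/11269 + 47969)) = 43103/(1/(540595319/11269)) = 43103/(11269/540595319) = 43103*(540595319/11269) = 23301280034857/11269 ≈ 2.0677e+9)
(((-24 + 56) - 6)² + 46187)/(30637 + f) = (((-24 + 56) - 6)² + 46187)/(30637 + 23301280034857/11269) = ((32 - 6)² + 46187)/(23301625283210/11269) = (26² + 46187)*(11269/23301625283210) = (676 + 46187)*(11269/23301625283210) = 46863*(11269/23301625283210) = 528099147/23301625283210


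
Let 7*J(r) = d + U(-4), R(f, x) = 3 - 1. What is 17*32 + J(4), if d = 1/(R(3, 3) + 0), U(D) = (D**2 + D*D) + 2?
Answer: 7685/14 ≈ 548.93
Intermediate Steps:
R(f, x) = 2
U(D) = 2 + 2*D**2 (U(D) = (D**2 + D**2) + 2 = 2*D**2 + 2 = 2 + 2*D**2)
d = 1/2 (d = 1/(2 + 0) = 1/2 ≈ 0.50000)
J(r) = 69/14 (J(r) = (1/2 + (2 + 2*(-4)**2))/7 = (1/2 + (2 + 2*16))/7 = (1/2 + (2 + 32))/7 = (1/2 + 34)/7 = (1/7)*(69/2) = 69/14)
17*32 + J(4) = 17*32 + 69/14 = 544 + 69/14 = 7685/14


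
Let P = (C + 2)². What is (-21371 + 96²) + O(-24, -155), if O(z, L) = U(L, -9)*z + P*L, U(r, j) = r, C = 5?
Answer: -16030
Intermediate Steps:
P = 49 (P = (5 + 2)² = 7² = 49)
O(z, L) = 49*L + L*z (O(z, L) = L*z + 49*L = 49*L + L*z)
(-21371 + 96²) + O(-24, -155) = (-21371 + 96²) - 155*(49 - 24) = (-21371 + 9216) - 155*25 = -12155 - 3875 = -16030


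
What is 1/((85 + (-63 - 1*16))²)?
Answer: 1/36 ≈ 0.027778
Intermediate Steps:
1/((85 + (-63 - 1*16))²) = 1/((85 + (-63 - 16))²) = 1/((85 - 79)²) = 1/(6²) = 1/36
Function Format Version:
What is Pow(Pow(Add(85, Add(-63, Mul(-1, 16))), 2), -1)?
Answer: Rational(1, 36) ≈ 0.027778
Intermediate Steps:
Pow(Pow(Add(85, Add(-63, Mul(-1, 16))), 2), -1) = Pow(Pow(Add(85, Add(-63, -16)), 2), -1) = Pow(Pow(Add(85, -79), 2), -1) = Pow(Pow(6, 2), -1) = Pow(36, -1) = Rational(1, 36)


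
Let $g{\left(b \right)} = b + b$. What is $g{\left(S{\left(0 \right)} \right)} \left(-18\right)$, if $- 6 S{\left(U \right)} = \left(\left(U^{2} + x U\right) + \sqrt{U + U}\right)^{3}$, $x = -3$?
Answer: $0$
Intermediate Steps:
$S{\left(U \right)} = - \frac{\left(U^{2} - 3 U + \sqrt{2} \sqrt{U}\right)^{3}}{6}$ ($S{\left(U \right)} = - \frac{\left(\left(U^{2} - 3 U\right) + \sqrt{U + U}\right)^{3}}{6} = - \frac{\left(\left(U^{2} - 3 U\right) + \sqrt{2 U}\right)^{3}}{6} = - \frac{\left(\left(U^{2} - 3 U\right) + \sqrt{2} \sqrt{U}\right)^{3}}{6} = - \frac{\left(U^{2} - 3 U + \sqrt{2} \sqrt{U}\right)^{3}}{6}$)
$g{\left(b \right)} = 2 b$
$g{\left(S{\left(0 \right)} \right)} \left(-18\right) = 2 \left(- \frac{\left(0^{2} - 0 + \sqrt{2} \sqrt{0}\right)^{3}}{6}\right) \left(-18\right) = 2 \left(- \frac{\left(0 + 0 + \sqrt{2} \cdot 0\right)^{3}}{6}\right) \left(-18\right) = 2 \left(- \frac{\left(0 + 0 + 0\right)^{3}}{6}\right) \left(-18\right) = 2 \left(- \frac{0^{3}}{6}\right) \left(-18\right) = 2 \left(\left(- \frac{1}{6}\right) 0\right) \left(-18\right) = 2 \cdot 0 \left(-18\right) = 0 \left(-18\right) = 0$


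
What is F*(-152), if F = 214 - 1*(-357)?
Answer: -86792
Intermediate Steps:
F = 571 (F = 214 + 357 = 571)
F*(-152) = 571*(-152) = -86792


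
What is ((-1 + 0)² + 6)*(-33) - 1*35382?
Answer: -35613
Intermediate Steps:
((-1 + 0)² + 6)*(-33) - 1*35382 = ((-1)² + 6)*(-33) - 35382 = (1 + 6)*(-33) - 35382 = 7*(-33) - 35382 = -231 - 35382 = -35613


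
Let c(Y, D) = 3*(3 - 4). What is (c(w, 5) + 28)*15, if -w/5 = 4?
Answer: 375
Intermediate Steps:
w = -20 (w = -5*4 = -20)
c(Y, D) = -3 (c(Y, D) = 3*(-1) = -3)
(c(w, 5) + 28)*15 = (-3 + 28)*15 = 25*15 = 375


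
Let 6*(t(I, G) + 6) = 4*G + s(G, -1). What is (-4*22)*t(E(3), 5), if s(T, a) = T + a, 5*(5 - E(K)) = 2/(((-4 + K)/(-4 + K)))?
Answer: 176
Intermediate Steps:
E(K) = 23/5 (E(K) = 5 - 2/(5*((-4 + K)/(-4 + K))) = 5 - 2/(5*1) = 5 - 2/5 = 5 - ⅕*2 = 5 - ⅖ = 23/5)
t(I, G) = -37/6 + 5*G/6 (t(I, G) = -6 + (4*G + (G - 1))/6 = -6 + (4*G + (-1 + G))/6 = -6 + (-1 + 5*G)/6 = -6 + (-⅙ + 5*G/6) = -37/6 + 5*G/6)
(-4*22)*t(E(3), 5) = (-4*22)*(-37/6 + (⅚)*5) = -88*(-37/6 + 25/6) = -88*(-2) = 176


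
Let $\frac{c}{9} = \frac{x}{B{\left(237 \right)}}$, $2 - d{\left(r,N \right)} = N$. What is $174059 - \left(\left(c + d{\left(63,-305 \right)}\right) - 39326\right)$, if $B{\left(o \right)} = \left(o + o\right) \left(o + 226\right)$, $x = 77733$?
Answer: $\frac{15587274813}{73154} \approx 2.1307 \cdot 10^{5}$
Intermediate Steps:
$d{\left(r,N \right)} = 2 - N$
$B{\left(o \right)} = 2 o \left(226 + o\right)$
$c = \frac{233199}{73154}$ ($c = 9 \frac{77733}{2 \cdot 237 \left(226 + 237\right)} = 9 \frac{77733}{2 \cdot 237 \cdot 463} = 9 \cdot \frac{77733}{219462} = 9 \cdot 77733 \cdot \frac{1}{219462} = 9 \cdot \frac{25911}{73154} = \frac{233199}{73154} \approx 3.1878$)
$174059 - \left(\left(c + d{\left(63,-305 \right)}\right) - 39326\right) = 174059 - \left(\left(\frac{233199}{73154} + \left(2 - -305\right)\right) - 39326\right) = 174059 - \left(\left(\frac{233199}{73154} + \left(2 + 305\right)\right) - 39326\right) = 174059 - \left(\left(\frac{233199}{73154} + 307\right) - 39326\right) = 174059 - \left(\frac{22691477}{73154} - 39326\right) = 174059 - - \frac{2854162727}{73154} = 174059 + \frac{2854162727}{73154} = \frac{15587274813}{73154}$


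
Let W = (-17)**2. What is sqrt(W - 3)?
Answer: sqrt(286) ≈ 16.912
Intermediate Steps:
W = 289
sqrt(W - 3) = sqrt(289 - 3) = sqrt(286)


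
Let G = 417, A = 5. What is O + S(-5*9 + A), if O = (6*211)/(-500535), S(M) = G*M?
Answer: -2782975022/166845 ≈ -16680.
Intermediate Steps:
S(M) = 417*M
O = -422/166845 (O = 1266*(-1/500535) = -422/166845 ≈ -0.0025293)
O + S(-5*9 + A) = -422/166845 + 417*(-5*9 + 5) = -422/166845 + 417*(-45 + 5) = -422/166845 + 417*(-40) = -422/166845 - 16680 = -2782975022/166845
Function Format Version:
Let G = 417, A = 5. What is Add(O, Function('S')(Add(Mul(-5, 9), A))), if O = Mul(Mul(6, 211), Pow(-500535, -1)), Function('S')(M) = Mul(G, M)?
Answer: Rational(-2782975022, 166845) ≈ -16680.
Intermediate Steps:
Function('S')(M) = Mul(417, M)
O = Rational(-422, 166845) (O = Mul(1266, Rational(-1, 500535)) = Rational(-422, 166845) ≈ -0.0025293)
Add(O, Function('S')(Add(Mul(-5, 9), A))) = Add(Rational(-422, 166845), Mul(417, Add(Mul(-5, 9), 5))) = Add(Rational(-422, 166845), Mul(417, Add(-45, 5))) = Add(Rational(-422, 166845), Mul(417, -40)) = Add(Rational(-422, 166845), -16680) = Rational(-2782975022, 166845)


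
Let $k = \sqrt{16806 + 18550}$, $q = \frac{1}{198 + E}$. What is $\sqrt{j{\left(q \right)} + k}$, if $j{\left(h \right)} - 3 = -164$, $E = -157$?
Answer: $\sqrt{-161 + 2 \sqrt{8839}} \approx 5.1992$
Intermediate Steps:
$q = \frac{1}{41}$ ($q = \frac{1}{198 - 157} = \frac{1}{41} \approx 0.02439$)
$j{\left(h \right)} = -161$ ($j{\left(h \right)} = 3 - 164 = -161$)
$k = 2 \sqrt{8839}$ ($k = \sqrt{35356} = 2 \sqrt{8839} \approx 188.03$)
$\sqrt{j{\left(q \right)} + k} = \sqrt{-161 + 2 \sqrt{8839}}$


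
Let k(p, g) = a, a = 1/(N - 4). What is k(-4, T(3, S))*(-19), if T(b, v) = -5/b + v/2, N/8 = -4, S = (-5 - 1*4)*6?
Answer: 19/36 ≈ 0.52778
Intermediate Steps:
S = -54 (S = (-5 - 4)*6 = -9*6 = -54)
N = -32 (N = 8*(-4) = -32)
a = -1/36 (a = 1/(-32 - 4) = 1/(-36) = -1/36 ≈ -0.027778)
T(b, v) = v/2 - 5/b (T(b, v) = -5/b + v*(½) = -5/b + v/2 = v/2 - 5/b)
k(p, g) = -1/36
k(-4, T(3, S))*(-19) = -1/36*(-19) = 19/36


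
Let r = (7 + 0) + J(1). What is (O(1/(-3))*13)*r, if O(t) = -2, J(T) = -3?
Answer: -104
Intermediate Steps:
r = 4 (r = (7 + 0) - 3 = 7 - 3 = 4)
(O(1/(-3))*13)*r = -2*13*4 = -26*4 = -104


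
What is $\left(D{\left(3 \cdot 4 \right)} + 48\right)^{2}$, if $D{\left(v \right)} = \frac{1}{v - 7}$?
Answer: $\frac{58081}{25} \approx 2323.2$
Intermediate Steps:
$D{\left(v \right)} = \frac{1}{-7 + v}$
$\left(D{\left(3 \cdot 4 \right)} + 48\right)^{2} = \left(\frac{1}{-7 + 3 \cdot 4} + 48\right)^{2} = \left(\frac{1}{-7 + 12} + 48\right)^{2} = \left(\frac{1}{5} + 48\right)^{2} = \left(\frac{241}{5}\right)^{2} = \frac{58081}{25}$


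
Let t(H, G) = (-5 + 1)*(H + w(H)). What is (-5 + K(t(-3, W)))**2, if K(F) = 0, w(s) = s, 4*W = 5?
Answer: 25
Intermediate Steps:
W = 5/4 (W = (1/4)*5 = 5/4 ≈ 1.2500)
t(H, G) = -8*H (t(H, G) = (-5 + 1)*(H + H) = -8*H)
(-5 + K(t(-3, W)))**2 = (-5 + 0)**2 = (-5)**2 = 25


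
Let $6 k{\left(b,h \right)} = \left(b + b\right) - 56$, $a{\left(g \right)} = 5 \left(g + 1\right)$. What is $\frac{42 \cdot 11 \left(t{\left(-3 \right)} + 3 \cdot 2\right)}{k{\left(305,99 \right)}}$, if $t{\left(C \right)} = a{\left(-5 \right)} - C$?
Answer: $- \frac{15246}{277} \approx -55.04$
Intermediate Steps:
$a{\left(g \right)} = 5 + 5 g$ ($a{\left(g \right)} = 5 \left(1 + g\right) = 5 + 5 g$)
$k{\left(b,h \right)} = - \frac{28}{3} + \frac{b}{3}$ ($k{\left(b,h \right)} = \frac{\left(b + b\right) - 56}{6} = \frac{2 b - 56}{6} = \frac{-56 + 2 b}{6} = - \frac{28}{3} + \frac{b}{3}$)
$t{\left(C \right)} = -20 - C$ ($t{\left(C \right)} = \left(5 + 5 \left(-5\right)\right) - C = \left(5 - 25\right) - C = -20 - C$)
$\frac{42 \cdot 11 \left(t{\left(-3 \right)} + 3 \cdot 2\right)}{k{\left(305,99 \right)}} = \frac{42 \cdot 11 \left(\left(-20 - -3\right) + 3 \cdot 2\right)}{- \frac{28}{3} + \frac{1}{3} \cdot 305} = \frac{462 \left(\left(-20 + 3\right) + 6\right)}{- \frac{28}{3} + \frac{305}{3}} = \frac{462 \left(-17 + 6\right)}{\frac{277}{3}} = 462 \left(-11\right) \frac{3}{277} = \left(-5082\right) \frac{3}{277} = - \frac{15246}{277}$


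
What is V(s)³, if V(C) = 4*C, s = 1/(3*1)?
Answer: 64/27 ≈ 2.3704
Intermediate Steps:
s = ⅓ (s = 1/3 = ⅓ ≈ 0.33333)
V(s)³ = (4*(⅓))³ = (4/3)³ = 64/27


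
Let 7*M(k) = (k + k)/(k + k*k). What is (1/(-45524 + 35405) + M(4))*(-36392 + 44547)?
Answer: 4707299/10119 ≈ 465.19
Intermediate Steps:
M(k) = 2*k/(7*(k + k²)) (M(k) = ((k + k)/(k + k*k))/7 = ((2*k)/(k + k²))/7 = (2*k/(k + k²))/7 = 2*k/(7*(k + k²)))
(1/(-45524 + 35405) + M(4))*(-36392 + 44547) = (1/(-45524 + 35405) + 2/(7*(1 + 4)))*(-36392 + 44547) = (1/(-10119) + (2/7)/5)*8155 = (-1/10119 + (2/7)*(⅕))*8155 = (-1/10119 + 2/35)*8155 = (20203/354165)*8155 = 4707299/10119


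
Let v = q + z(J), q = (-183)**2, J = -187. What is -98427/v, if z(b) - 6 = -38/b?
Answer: -18405849/6263603 ≈ -2.9385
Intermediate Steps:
z(b) = 6 - 38/b
q = 33489
v = 6263603/187 (v = 33489 + (6 - 38/(-187)) = 33489 + (6 - 38*(-1/187)) = 33489 + (6 + 38/187) = 33489 + 1160/187 = 6263603/187 ≈ 33495.)
-98427/v = -98427/6263603/187 = -98427*187/6263603 = -18405849/6263603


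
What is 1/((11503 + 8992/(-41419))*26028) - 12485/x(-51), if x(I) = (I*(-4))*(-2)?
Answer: 12901809682426471/421621013204280 ≈ 30.600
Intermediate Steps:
x(I) = 8*I (x(I) = -4*I*(-2) = 8*I)
1/((11503 + 8992/(-41419))*26028) - 12485/x(-51) = 1/((11503 + 8992/(-41419))*26028) - 12485/(8*(-51)) = (1/26028)/(11503 + 8992*(-1/41419)) - 12485/(-408) = (1/26028)/(11503 - 8992/41419) - 12485*(-1/408) = (1/26028)/(476433765/41419) + 12485/408 = (41419/476433765)*(1/26028) + 12485/408 = 41419/12400618035420 + 12485/408 = 12901809682426471/421621013204280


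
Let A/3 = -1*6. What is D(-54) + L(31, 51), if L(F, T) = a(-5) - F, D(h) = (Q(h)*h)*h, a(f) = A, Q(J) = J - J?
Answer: -49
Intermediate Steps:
Q(J) = 0
A = -18 (A = 3*(-1*6) = 3*(-6) = -18)
a(f) = -18
D(h) = 0 (D(h) = (0*h)*h = 0*h = 0)
L(F, T) = -18 - F
D(-54) + L(31, 51) = 0 + (-18 - 1*31) = 0 + (-18 - 31) = 0 - 49 = -49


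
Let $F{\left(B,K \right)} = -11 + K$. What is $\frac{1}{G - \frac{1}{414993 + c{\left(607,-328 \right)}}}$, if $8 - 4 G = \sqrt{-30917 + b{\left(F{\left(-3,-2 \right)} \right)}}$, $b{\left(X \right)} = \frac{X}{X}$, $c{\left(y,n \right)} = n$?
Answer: $\frac{1375574839140}{1331729990297989} + \frac{343894124450 i \sqrt{7729}}{1331729990297989} \approx 0.0010329 + 0.022702 i$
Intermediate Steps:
$b{\left(X \right)} = 1$
$G = 2 - \frac{i \sqrt{7729}}{2}$ ($G = 2 - \frac{\sqrt{-30917 + 1}}{4} = 2 - \frac{\sqrt{-30916}}{4} = 2 - \frac{2 i \sqrt{7729}}{4} = 2 - \frac{i \sqrt{7729}}{2} \approx 2.0 - 43.957 i$)
$\frac{1}{G - \frac{1}{414993 + c{\left(607,-328 \right)}}} = \frac{1}{\left(2 - \frac{i \sqrt{7729}}{2}\right) - \frac{1}{414993 - 328}} = \frac{1}{\left(2 - \frac{i \sqrt{7729}}{2}\right) - \frac{1}{414665}} = \frac{1}{\frac{829329}{414665} - \frac{i \sqrt{7729}}{2}}$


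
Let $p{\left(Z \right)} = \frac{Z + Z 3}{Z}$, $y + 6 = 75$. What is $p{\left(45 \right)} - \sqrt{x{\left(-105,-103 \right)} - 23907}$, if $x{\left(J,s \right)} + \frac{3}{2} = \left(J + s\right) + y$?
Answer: $4 - \frac{i \sqrt{96190}}{2} \approx 4.0 - 155.07 i$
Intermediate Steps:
$y = 69$ ($y = -6 + 75 = 69$)
$x{\left(J,s \right)} = \frac{135}{2} + J + s$ ($x{\left(J,s \right)} = - \frac{3}{2} + \left(\left(J + s\right) + 69\right) = - \frac{3}{2} + \left(69 + J + s\right) = \frac{135}{2} + J + s$)
$p{\left(Z \right)} = 4$ ($p{\left(Z \right)} = \frac{Z + 3 Z}{Z} = \frac{4 Z}{Z} = 4$)
$p{\left(45 \right)} - \sqrt{x{\left(-105,-103 \right)} - 23907} = 4 - \sqrt{\left(\frac{135}{2} - 105 - 103\right) - 23907} = 4 - \sqrt{- \frac{281}{2} - 23907} = 4 - \sqrt{- \frac{48095}{2}} = 4 - \frac{i \sqrt{96190}}{2}$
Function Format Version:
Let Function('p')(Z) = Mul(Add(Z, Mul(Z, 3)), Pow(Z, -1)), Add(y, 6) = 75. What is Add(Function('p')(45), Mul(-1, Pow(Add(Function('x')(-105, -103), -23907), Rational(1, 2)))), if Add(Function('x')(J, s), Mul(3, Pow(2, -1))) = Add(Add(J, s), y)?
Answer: Add(4, Mul(Rational(-1, 2), I, Pow(96190, Rational(1, 2)))) ≈ Add(4.0000, Mul(-155.07, I))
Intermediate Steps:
y = 69 (y = Add(-6, 75) = 69)
Function('x')(J, s) = Add(Rational(135, 2), J, s) (Function('x')(J, s) = Add(Rational(-3, 2), Add(Add(J, s), 69)) = Add(Rational(-3, 2), Add(69, J, s)) = Add(Rational(135, 2), J, s))
Function('p')(Z) = 4 (Function('p')(Z) = Mul(Add(Z, Mul(3, Z)), Pow(Z, -1)) = Mul(Mul(4, Z), Pow(Z, -1)) = 4)
Add(Function('p')(45), Mul(-1, Pow(Add(Function('x')(-105, -103), -23907), Rational(1, 2)))) = Add(4, Mul(-1, Pow(Add(Add(Rational(135, 2), -105, -103), -23907), Rational(1, 2)))) = Add(4, Mul(-1, Pow(Add(Rational(-281, 2), -23907), Rational(1, 2)))) = Add(4, Mul(-1, Pow(Rational(-48095, 2), Rational(1, 2)))) = Add(4, Mul(-1, Mul(Rational(1, 2), I, Pow(96190, Rational(1, 2))))) = Add(4, Mul(Rational(-1, 2), I, Pow(96190, Rational(1, 2))))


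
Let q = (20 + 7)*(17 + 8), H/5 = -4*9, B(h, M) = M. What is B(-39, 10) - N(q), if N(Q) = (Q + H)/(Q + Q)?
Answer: 289/30 ≈ 9.6333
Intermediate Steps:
H = -180 (H = 5*(-4*9) = 5*(-36) = -180)
q = 675 (q = 27*25 = 675)
N(Q) = (-180 + Q)/(2*Q) (N(Q) = (Q - 180)/(Q + Q) = (-180 + Q)/((2*Q)) = (-180 + Q)*(1/(2*Q)) = (-180 + Q)/(2*Q))
B(-39, 10) - N(q) = 10 - (-180 + 675)/(2*675) = 10 - 495/(2*675) = 10 - 1*11/30 = 10 - 11/30 = 289/30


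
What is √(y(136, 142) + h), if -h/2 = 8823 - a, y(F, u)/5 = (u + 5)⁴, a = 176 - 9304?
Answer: √2334708503 ≈ 48319.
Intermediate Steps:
a = -9128
y(F, u) = 5*(5 + u)⁴ (y(F, u) = 5*(u + 5)⁴ = 5*(5 + u)⁴)
h = -35902 (h = -2*(8823 - 1*(-9128)) = -2*(8823 + 9128) = -2*17951 = -35902)
√(y(136, 142) + h) = √(5*(5 + 142)⁴ - 35902) = √(5*147⁴ - 35902) = √(5*466948881 - 35902) = √(2334744405 - 35902) = √2334708503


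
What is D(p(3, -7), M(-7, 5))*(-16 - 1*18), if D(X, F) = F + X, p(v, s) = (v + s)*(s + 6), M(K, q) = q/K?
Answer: -782/7 ≈ -111.71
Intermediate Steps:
p(v, s) = (6 + s)*(s + v) (p(v, s) = (s + v)*(6 + s) = (6 + s)*(s + v))
D(p(3, -7), M(-7, 5))*(-16 - 1*18) = (5/(-7) + ((-7)**2 + 6*(-7) + 6*3 - 7*3))*(-16 - 1*18) = (5*(-1/7) + (49 - 42 + 18 - 21))*(-16 - 18) = (-5/7 + 4)*(-34) = (23/7)*(-34) = -782/7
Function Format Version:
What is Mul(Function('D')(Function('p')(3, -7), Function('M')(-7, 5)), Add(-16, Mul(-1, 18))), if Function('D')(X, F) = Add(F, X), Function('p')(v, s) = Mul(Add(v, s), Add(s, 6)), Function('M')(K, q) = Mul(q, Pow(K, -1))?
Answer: Rational(-782, 7) ≈ -111.71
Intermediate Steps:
Function('p')(v, s) = Mul(Add(6, s), Add(s, v)) (Function('p')(v, s) = Mul(Add(s, v), Add(6, s)) = Mul(Add(6, s), Add(s, v)))
Mul(Function('D')(Function('p')(3, -7), Function('M')(-7, 5)), Add(-16, Mul(-1, 18))) = Mul(Add(Mul(5, Pow(-7, -1)), Add(Pow(-7, 2), Mul(6, -7), Mul(6, 3), Mul(-7, 3))), Add(-16, Mul(-1, 18))) = Mul(Add(Mul(5, Rational(-1, 7)), Add(49, -42, 18, -21)), Add(-16, -18)) = Mul(Add(Rational(-5, 7), 4), -34) = Mul(Rational(23, 7), -34) = Rational(-782, 7)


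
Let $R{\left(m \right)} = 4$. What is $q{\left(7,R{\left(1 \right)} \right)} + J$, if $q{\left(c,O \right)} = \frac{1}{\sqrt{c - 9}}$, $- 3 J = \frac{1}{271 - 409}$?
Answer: $\frac{1}{414} - \frac{i \sqrt{2}}{2} \approx 0.0024155 - 0.70711 i$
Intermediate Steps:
$J = \frac{1}{414}$ ($J = - \frac{1}{3 \left(271 - 409\right)} = - \frac{1}{3 \left(-138\right)} = \left(- \frac{1}{3}\right) \left(- \frac{1}{138}\right) = \frac{1}{414} \approx 0.0024155$)
$q{\left(c,O \right)} = \frac{1}{\sqrt{-9 + c}}$
$q{\left(7,R{\left(1 \right)} \right)} + J = \frac{1}{\sqrt{-9 + 7}} + \frac{1}{414} = \frac{1}{\sqrt{-2}} + \frac{1}{414} = - \frac{i \sqrt{2}}{2} + \frac{1}{414} = \frac{1}{414} - \frac{i \sqrt{2}}{2}$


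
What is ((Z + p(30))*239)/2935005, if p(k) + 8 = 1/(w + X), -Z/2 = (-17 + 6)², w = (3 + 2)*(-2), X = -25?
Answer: -697163/34241725 ≈ -0.020360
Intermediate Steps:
w = -10 (w = 5*(-2) = -10)
Z = -242 (Z = -2*(-17 + 6)² = -2*(-11)² = -2*121 = -242)
p(k) = -281/35 (p(k) = -8 + 1/(-10 - 25) = -8 + 1/(-35) = -8 - 1/35 = -281/35)
((Z + p(30))*239)/2935005 = ((-242 - 281/35)*239)/2935005 = -8751/35*239*(1/2935005) = -2091489/35*1/2935005 = -697163/34241725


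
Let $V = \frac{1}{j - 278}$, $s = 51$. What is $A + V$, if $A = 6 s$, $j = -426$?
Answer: $\frac{215423}{704} \approx 306.0$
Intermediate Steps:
$V = - \frac{1}{704}$ ($V = \frac{1}{-426 - 278} = \frac{1}{-704} = - \frac{1}{704} \approx -0.0014205$)
$A = 306$ ($A = 6 \cdot 51 = 306$)
$A + V = 306 - \frac{1}{704} = \frac{215423}{704}$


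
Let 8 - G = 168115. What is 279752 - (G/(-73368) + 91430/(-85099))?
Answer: 1746636164487511/6243543432 ≈ 2.7975e+5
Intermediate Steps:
G = -168107 (G = 8 - 1*168115 = 8 - 168115 = -168107)
279752 - (G/(-73368) + 91430/(-85099)) = 279752 - (-168107/(-73368) + 91430/(-85099)) = 279752 - (-168107*(-1/73368) + 91430*(-1/85099)) = 279752 - (168107/73368 - 91430/85099) = 279752 - 1*7597701353/6243543432 = 279752 - 7597701353/6243543432 = 1746636164487511/6243543432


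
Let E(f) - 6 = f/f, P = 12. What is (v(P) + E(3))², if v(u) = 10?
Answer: 289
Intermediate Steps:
E(f) = 7 (E(f) = 6 + f/f = 6 + 1 = 7)
(v(P) + E(3))² = (10 + 7)² = 17² = 289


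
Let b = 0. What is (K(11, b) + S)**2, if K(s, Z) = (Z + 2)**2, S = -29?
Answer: 625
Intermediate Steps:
K(s, Z) = (2 + Z)**2
(K(11, b) + S)**2 = ((2 + 0)**2 - 29)**2 = (2**2 - 29)**2 = (4 - 29)**2 = (-25)**2 = 625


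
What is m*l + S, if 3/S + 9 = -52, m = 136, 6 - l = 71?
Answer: -539243/61 ≈ -8840.0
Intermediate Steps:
l = -65 (l = 6 - 1*71 = 6 - 71 = -65)
S = -3/61 (S = 3/(-9 - 52) = 3/(-61) = 3*(-1/61) = -3/61 ≈ -0.049180)
m*l + S = 136*(-65) - 3/61 = -8840 - 3/61 = -539243/61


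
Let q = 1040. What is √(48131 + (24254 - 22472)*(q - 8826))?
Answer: I*√13826521 ≈ 3718.4*I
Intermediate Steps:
√(48131 + (24254 - 22472)*(q - 8826)) = √(48131 + (24254 - 22472)*(1040 - 8826)) = √(48131 + 1782*(-7786)) = √(48131 - 13874652) = √(-13826521) = I*√13826521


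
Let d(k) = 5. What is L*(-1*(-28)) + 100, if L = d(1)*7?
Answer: 1080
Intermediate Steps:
L = 35 (L = 5*7 = 35)
L*(-1*(-28)) + 100 = 35*(-1*(-28)) + 100 = 35*28 + 100 = 980 + 100 = 1080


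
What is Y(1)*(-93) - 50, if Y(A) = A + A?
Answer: -236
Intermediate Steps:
Y(A) = 2*A
Y(1)*(-93) - 50 = (2*1)*(-93) - 50 = 2*(-93) - 50 = -186 - 50 = -236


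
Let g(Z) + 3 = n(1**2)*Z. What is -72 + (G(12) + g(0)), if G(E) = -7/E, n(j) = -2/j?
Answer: -907/12 ≈ -75.583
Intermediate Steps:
g(Z) = -3 - 2*Z (g(Z) = -3 + (-2/(1**2))*Z = -3 + (-2/1)*Z = -3 + (-2*1)*Z = -3 - 2*Z)
-72 + (G(12) + g(0)) = -72 + (-7/12 + (-3 - 2*0)) = -72 + (-7*1/12 + (-3 + 0)) = -72 + (-7/12 - 3) = -72 - 43/12 = -907/12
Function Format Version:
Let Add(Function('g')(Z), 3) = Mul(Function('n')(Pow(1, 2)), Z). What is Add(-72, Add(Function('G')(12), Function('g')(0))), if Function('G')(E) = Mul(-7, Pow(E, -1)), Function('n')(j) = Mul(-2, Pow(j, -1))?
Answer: Rational(-907, 12) ≈ -75.583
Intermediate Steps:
Function('g')(Z) = Add(-3, Mul(-2, Z)) (Function('g')(Z) = Add(-3, Mul(Mul(-2, Pow(Pow(1, 2), -1)), Z)) = Add(-3, Mul(Mul(-2, Pow(1, -1)), Z)) = Add(-3, Mul(Mul(-2, 1), Z)) = Add(-3, Mul(-2, Z)))
Add(-72, Add(Function('G')(12), Function('g')(0))) = Add(-72, Add(Mul(-7, Pow(12, -1)), Add(-3, Mul(-2, 0)))) = Add(-72, Add(Mul(-7, Rational(1, 12)), Add(-3, 0))) = Add(-72, Add(Rational(-7, 12), -3)) = Add(-72, Rational(-43, 12)) = Rational(-907, 12)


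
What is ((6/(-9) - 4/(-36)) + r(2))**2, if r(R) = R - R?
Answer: 25/81 ≈ 0.30864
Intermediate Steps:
r(R) = 0
((6/(-9) - 4/(-36)) + r(2))**2 = ((6/(-9) - 4/(-36)) + 0)**2 = ((6*(-1/9) - 4*(-1/36)) + 0)**2 = ((-2/3 + 1/9) + 0)**2 = (-5/9 + 0)**2 = (-5/9)**2 = 25/81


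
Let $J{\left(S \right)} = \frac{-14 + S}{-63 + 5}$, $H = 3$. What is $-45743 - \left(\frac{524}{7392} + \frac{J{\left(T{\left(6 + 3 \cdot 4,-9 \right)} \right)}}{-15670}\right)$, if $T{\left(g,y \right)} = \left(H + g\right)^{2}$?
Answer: $- \frac{19207210099199}{419893320} \approx -45743.0$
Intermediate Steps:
$T{\left(g,y \right)} = \left(3 + g\right)^{2}$
$J{\left(S \right)} = \frac{7}{29} - \frac{S}{58}$ ($J{\left(S \right)} = \frac{-14 + S}{-58} = \left(-14 + S\right) \left(- \frac{1}{58}\right) = \frac{7}{29} - \frac{S}{58}$)
$-45743 - \left(\frac{524}{7392} + \frac{J{\left(T{\left(6 + 3 \cdot 4,-9 \right)} \right)}}{-15670}\right) = -45743 - \left(\frac{524}{7392} + \frac{\frac{7}{29} - \frac{\left(3 + \left(6 + 3 \cdot 4\right)\right)^{2}}{58}}{-15670}\right) = -45743 - \left(524 \cdot \frac{1}{7392} + \left(\frac{7}{29} - \frac{\left(3 + \left(6 + 12\right)\right)^{2}}{58}\right) \left(- \frac{1}{15670}\right)\right) = -45743 - \left(\frac{131}{1848} + \left(\frac{7}{29} - \frac{\left(3 + 18\right)^{2}}{58}\right) \left(- \frac{1}{15670}\right)\right) = -45743 - \left(\frac{131}{1848} + \left(\frac{7}{29} - \frac{21^{2}}{58}\right) \left(- \frac{1}{15670}\right)\right) = -45743 - \left(\frac{131}{1848} + \left(\frac{7}{29} - \frac{441}{58}\right) \left(- \frac{1}{15670}\right)\right) = -45743 - \left(\frac{131}{1848} - - \frac{427}{908860}\right) = -45743 - \left(\frac{131}{1848} + \frac{427}{908860}\right) = -45743 - \frac{29962439}{419893320} = - \frac{19207210099199}{419893320}$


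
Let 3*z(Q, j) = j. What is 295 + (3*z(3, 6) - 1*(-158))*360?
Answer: 59335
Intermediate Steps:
z(Q, j) = j/3
295 + (3*z(3, 6) - 1*(-158))*360 = 295 + (3*((⅓)*6) - 1*(-158))*360 = 295 + (3*2 + 158)*360 = 295 + (6 + 158)*360 = 295 + 164*360 = 295 + 59040 = 59335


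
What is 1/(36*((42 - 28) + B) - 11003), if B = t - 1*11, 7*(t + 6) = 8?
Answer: -7/77489 ≈ -9.0335e-5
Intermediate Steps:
t = -34/7 (t = -6 + (1/7)*8 = -6 + 8/7 = -34/7 ≈ -4.8571)
B = -111/7 (B = -34/7 - 1*11 = -34/7 - 11 = -111/7 ≈ -15.857)
1/(36*((42 - 28) + B) - 11003) = 1/(36*((42 - 28) - 111/7) - 11003) = 1/(36*(14 - 111/7) - 11003) = 1/(36*(-13/7) - 11003) = 1/(-468/7 - 11003) = 1/(-77489/7) = -7/77489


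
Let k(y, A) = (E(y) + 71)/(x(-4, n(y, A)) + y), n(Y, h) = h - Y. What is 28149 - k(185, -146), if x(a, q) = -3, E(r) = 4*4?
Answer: 5123031/182 ≈ 28149.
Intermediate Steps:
E(r) = 16
k(y, A) = 87/(-3 + y) (k(y, A) = (16 + 71)/(-3 + y) = 87/(-3 + y))
28149 - k(185, -146) = 28149 - 87/(-3 + 185) = 28149 - 87/182 = 5123031/182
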